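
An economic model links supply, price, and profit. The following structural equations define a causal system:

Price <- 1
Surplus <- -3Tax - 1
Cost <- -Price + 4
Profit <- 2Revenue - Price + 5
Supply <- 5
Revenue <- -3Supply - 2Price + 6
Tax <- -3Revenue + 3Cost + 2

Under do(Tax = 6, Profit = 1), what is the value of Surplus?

-19

Under do(Tax = 6, Profit = 1), each intervened variable's structural equation is replaced by its fixed value.
Surplus = -3Tax - 1  [with Tax=6]  = -19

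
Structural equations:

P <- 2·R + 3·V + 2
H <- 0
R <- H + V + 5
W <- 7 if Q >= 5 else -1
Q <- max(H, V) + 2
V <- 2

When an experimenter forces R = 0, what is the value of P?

8

Intervening sets R = 0 and removes its equation (R <- H + V + 5).
P = 2·R + 3·V + 2  [with R=0, V=2]  = 8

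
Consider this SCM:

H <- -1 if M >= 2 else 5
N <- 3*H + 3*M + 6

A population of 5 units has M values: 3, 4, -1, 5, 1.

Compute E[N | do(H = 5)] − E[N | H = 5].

7.2

Every unit gets H=5 under the intervention. N values become 30, 33, 18, 36, 24; E[N|do(H=5)] = 28.2.
Observing H=5 restricts to units where H's equation naturally yields 5: M ∈ {-1, 1}. In that subpopulation N = 18, 24, mean 21.
Difference = 28.2 − 21 = 7.2.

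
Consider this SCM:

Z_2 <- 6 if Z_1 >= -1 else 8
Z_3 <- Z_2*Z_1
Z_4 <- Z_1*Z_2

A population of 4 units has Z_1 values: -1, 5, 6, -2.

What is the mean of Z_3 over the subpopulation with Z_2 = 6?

20

Observing Z_2=6 restricts to units where Z_2's equation naturally yields 6: Z_1 ∈ {-1, 5, 6}. In that subpopulation Z_3 = -6, 30, 36, mean 20.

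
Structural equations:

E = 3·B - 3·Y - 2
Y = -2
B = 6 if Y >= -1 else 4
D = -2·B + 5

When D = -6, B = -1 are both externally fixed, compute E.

The joint intervention fixes D = -6, B = -1, removing each variable's own equation.
E = 3·B - 3·Y - 2  [with B=-1, Y=-2]  = 1

1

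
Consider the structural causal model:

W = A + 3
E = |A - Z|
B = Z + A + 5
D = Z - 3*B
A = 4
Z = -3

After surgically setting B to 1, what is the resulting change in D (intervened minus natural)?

Intervening sets B = 1 and removes its equation (B = Z + A + 5).
D = Z - 3*B  [with Z=-3, B=1]  = -6
Without intervention: B = Z + A + 5  [with Z=-3, A=4]  = 6; D = Z - 3*B  [with Z=-3, B=6]  = -21.
Change = -6 − (-21) = 15.

15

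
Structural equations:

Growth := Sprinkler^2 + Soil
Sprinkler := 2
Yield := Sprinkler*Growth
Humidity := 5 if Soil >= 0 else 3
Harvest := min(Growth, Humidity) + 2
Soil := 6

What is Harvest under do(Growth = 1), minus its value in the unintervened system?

The intervention breaks the incoming arrows to Growth: Growth := Sprinkler^2 + Soil no longer applies, and Growth = 1.
Humidity = 5 if Soil >= 0 else 3  [with Soil=6]  = 5
Harvest = min(Growth, Humidity) + 2  [with Growth=1, Humidity=5]  = 3
Without intervention: Growth = Sprinkler^2 + Soil  [with Sprinkler=2, Soil=6]  = 10; Humidity = 5 if Soil >= 0 else 3  [with Soil=6]  = 5; Harvest = min(Growth, Humidity) + 2  [with Growth=10, Humidity=5]  = 7.
Change = 3 − 7 = -4.

-4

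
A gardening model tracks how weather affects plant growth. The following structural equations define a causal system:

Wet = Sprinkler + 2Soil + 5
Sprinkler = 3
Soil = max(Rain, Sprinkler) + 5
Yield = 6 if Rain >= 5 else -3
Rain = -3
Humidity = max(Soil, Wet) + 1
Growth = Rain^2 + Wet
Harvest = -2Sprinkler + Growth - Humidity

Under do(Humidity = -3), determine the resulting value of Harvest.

30

Intervening sets Humidity = -3 and removes its equation (Humidity = max(Soil, Wet) + 1).
Soil = max(Rain, Sprinkler) + 5  [with Rain=-3, Sprinkler=3]  = 8
Wet = Sprinkler + 2Soil + 5  [with Sprinkler=3, Soil=8]  = 24
Growth = Rain^2 + Wet  [with Rain=-3, Wet=24]  = 33
Harvest = -2Sprinkler + Growth - Humidity  [with Sprinkler=3, Growth=33, Humidity=-3]  = 30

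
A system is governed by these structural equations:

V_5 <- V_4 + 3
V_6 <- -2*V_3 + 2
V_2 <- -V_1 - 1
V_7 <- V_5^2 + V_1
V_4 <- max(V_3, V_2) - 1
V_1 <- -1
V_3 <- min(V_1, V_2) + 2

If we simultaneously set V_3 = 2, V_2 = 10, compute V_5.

12

Setting V_3 = 2, V_2 = 10 by intervention discards those variables' equations.
V_4 = max(V_3, V_2) - 1  [with V_3=2, V_2=10]  = 9
V_5 = V_4 + 3  [with V_4=9]  = 12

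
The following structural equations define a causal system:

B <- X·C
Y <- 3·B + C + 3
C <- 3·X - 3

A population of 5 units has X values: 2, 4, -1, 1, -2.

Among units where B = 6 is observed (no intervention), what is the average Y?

19.5

E[Y|B=6] averages over only the 2 units with B=6 (X = 2, -1): Y = 24, 15, mean 19.5.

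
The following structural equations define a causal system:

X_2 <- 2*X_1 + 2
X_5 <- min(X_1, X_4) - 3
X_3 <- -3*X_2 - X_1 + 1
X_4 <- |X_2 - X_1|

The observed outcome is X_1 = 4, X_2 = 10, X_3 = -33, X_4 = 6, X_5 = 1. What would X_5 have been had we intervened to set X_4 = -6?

-9

Intervening sets X_4 = -6 and removes its equation (X_4 <- |X_2 - X_1|).
X_5 = min(X_1, X_4) - 3  [with X_1=4, X_4=-6]  = -9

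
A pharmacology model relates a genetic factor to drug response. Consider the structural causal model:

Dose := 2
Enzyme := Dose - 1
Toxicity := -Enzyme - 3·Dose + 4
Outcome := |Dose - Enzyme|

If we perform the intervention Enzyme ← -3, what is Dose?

Under do(Enzyme=-3), the mechanism Enzyme := Dose - 1 is discarded; Enzyme is fixed at -3.
Dose is not downstream of the intervention, so its value is determined by the original equations.

2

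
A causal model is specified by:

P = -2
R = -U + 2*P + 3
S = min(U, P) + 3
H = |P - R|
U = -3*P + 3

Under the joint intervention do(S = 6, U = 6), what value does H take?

5

Setting S = 6, U = 6 by intervention discards those variables' equations.
R = -U + 2*P + 3  [with U=6, P=-2]  = -7
H = |P - R|  [with P=-2, R=-7]  = 5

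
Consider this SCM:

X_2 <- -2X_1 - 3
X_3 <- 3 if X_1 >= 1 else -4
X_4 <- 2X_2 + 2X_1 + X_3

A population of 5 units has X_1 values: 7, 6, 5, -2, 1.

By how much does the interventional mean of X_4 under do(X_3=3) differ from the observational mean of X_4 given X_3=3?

The intervention sets X_3=3 in all 5 units regardless of X_1. Recomputing X_4 per unit gives -17, -15, -13, 1, -5; average -9.8.
Conditioning on X_3=3 selects the 4 unit(s) with X_1 ∈ {7, 6, 5, 1}. Their X_4 values: -17, -15, -13, -5. Mean = -12.5.
Difference = -9.8 − (-12.5) = 2.7.

2.7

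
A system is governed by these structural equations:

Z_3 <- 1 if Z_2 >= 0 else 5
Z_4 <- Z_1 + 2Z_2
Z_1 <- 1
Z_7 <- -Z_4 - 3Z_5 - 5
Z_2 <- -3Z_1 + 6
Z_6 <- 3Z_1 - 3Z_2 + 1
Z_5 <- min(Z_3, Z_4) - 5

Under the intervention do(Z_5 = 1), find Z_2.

Under do(Z_5=1), the mechanism Z_5 <- min(Z_3, Z_4) - 5 is discarded; Z_5 is fixed at 1.
No directed path runs from Z_5 to Z_2, so Z_2 keeps its natural value.
Z_2 = -3Z_1 + 6  [with Z_1=1]  = 3

3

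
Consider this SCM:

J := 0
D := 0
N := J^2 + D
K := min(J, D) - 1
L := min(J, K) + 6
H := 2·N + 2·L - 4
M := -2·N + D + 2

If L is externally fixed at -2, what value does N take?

do(L=-2) replaces the equation L := min(J, K) + 6 with the constant L = -2.
N is not downstream of the intervention, so its value is determined by the original equations.
N = J^2 + D  [with J=0, D=0]  = 0

0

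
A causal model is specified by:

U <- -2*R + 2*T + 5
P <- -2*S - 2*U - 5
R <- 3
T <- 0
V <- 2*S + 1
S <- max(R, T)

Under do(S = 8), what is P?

-19

Intervening sets S = 8 and removes its equation (S <- max(R, T)).
U = -2*R + 2*T + 5  [with R=3, T=0]  = -1
P = -2*S - 2*U - 5  [with S=8, U=-1]  = -19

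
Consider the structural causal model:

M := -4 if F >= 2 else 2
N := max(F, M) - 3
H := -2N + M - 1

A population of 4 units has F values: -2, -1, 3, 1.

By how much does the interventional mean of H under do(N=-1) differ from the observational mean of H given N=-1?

Every unit gets N=-1 under the intervention. H values become 3, 3, -3, 3; E[H|do(N=-1)] = 1.5.
Observing N=-1 restricts to units where N's equation naturally yields -1: F ∈ {-2, -1, 1}. In that subpopulation H = 3, 3, 3, mean 3.
Difference = 1.5 − 3 = -1.5.

-1.5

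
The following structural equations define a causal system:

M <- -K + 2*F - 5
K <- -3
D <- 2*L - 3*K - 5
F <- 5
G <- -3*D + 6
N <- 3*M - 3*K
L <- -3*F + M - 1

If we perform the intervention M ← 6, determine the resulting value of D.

do(M=6) replaces the equation M <- -K + 2*F - 5 with the constant M = 6.
L = -3*F + M - 1  [with F=5, M=6]  = -10
D = 2*L - 3*K - 5  [with L=-10, K=-3]  = -16

-16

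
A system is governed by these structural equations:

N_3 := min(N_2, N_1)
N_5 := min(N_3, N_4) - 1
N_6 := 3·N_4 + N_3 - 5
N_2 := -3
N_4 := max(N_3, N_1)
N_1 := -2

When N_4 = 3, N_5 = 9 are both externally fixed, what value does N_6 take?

The joint intervention fixes N_4 = 3, N_5 = 9, removing each variable's own equation.
N_3 = min(N_2, N_1)  [with N_2=-3, N_1=-2]  = -3
N_6 = 3·N_4 + N_3 - 5  [with N_4=3, N_3=-3]  = 1

1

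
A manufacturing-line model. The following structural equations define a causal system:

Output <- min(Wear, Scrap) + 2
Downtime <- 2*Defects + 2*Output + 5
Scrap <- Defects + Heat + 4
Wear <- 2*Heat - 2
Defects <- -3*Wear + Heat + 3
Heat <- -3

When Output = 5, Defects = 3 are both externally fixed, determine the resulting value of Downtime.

The joint intervention fixes Output = 5, Defects = 3, removing each variable's own equation.
Downtime = 2*Defects + 2*Output + 5  [with Defects=3, Output=5]  = 21

21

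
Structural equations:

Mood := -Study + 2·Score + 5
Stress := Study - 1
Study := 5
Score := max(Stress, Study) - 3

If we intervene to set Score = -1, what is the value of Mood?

-2

The intervention breaks the incoming arrows to Score: Score := max(Stress, Study) - 3 no longer applies, and Score = -1.
Mood = -Study + 2·Score + 5  [with Study=5, Score=-1]  = -2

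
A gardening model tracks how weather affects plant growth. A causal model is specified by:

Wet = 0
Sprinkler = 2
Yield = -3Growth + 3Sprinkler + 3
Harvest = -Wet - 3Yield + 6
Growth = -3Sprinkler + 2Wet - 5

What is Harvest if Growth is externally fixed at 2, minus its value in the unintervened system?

117

do(Growth=2) replaces the equation Growth = -3Sprinkler + 2Wet - 5 with the constant Growth = 2.
Yield = -3Growth + 3Sprinkler + 3  [with Growth=2, Sprinkler=2]  = 3
Harvest = -Wet - 3Yield + 6  [with Wet=0, Yield=3]  = -3
Without intervention: Growth = -3Sprinkler + 2Wet - 5  [with Sprinkler=2, Wet=0]  = -11; Yield = -3Growth + 3Sprinkler + 3  [with Growth=-11, Sprinkler=2]  = 42; Harvest = -Wet - 3Yield + 6  [with Wet=0, Yield=42]  = -120.
Change = -3 − (-120) = 117.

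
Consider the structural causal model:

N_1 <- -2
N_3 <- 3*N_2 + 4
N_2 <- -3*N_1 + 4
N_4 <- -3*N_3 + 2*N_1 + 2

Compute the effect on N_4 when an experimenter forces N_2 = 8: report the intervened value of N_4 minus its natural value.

18

Under do(N_2=8), the mechanism N_2 <- -3*N_1 + 4 is discarded; N_2 is fixed at 8.
N_3 = 3*N_2 + 4  [with N_2=8]  = 28
N_4 = -3*N_3 + 2*N_1 + 2  [with N_3=28, N_1=-2]  = -86
Without intervention: N_2 = -3*N_1 + 4  [with N_1=-2]  = 10; N_3 = 3*N_2 + 4  [with N_2=10]  = 34; N_4 = -3*N_3 + 2*N_1 + 2  [with N_3=34, N_1=-2]  = -104.
Change = -86 − (-104) = 18.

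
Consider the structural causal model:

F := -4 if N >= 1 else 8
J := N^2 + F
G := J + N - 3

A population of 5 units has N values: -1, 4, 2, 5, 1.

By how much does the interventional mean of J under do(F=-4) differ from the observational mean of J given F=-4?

-2.1

Every unit gets F=-4 under the intervention. J values become -3, 12, 0, 21, -3; E[J|do(F=-4)] = 5.4.
Observing F=-4 restricts to units where F's equation naturally yields -4: N ∈ {4, 2, 5, 1}. In that subpopulation J = 12, 0, 21, -3, mean 7.5.
Difference = 5.4 − 7.5 = -2.1.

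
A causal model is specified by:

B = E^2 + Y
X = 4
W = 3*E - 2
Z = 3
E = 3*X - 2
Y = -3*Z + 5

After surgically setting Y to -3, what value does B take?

The intervention breaks the incoming arrows to Y: Y = -3*Z + 5 no longer applies, and Y = -3.
E = 3*X - 2  [with X=4]  = 10
B = E^2 + Y  [with E=10, Y=-3]  = 97

97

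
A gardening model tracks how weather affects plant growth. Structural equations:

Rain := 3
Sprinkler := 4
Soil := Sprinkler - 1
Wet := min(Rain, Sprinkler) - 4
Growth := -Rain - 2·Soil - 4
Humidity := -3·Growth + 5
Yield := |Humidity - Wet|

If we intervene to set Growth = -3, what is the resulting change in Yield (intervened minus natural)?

-30

Under do(Growth=-3), the mechanism Growth := -Rain - 2·Soil - 4 is discarded; Growth is fixed at -3.
Wet = min(Rain, Sprinkler) - 4  [with Rain=3, Sprinkler=4]  = -1
Humidity = -3·Growth + 5  [with Growth=-3]  = 14
Yield = |Humidity - Wet|  [with Humidity=14, Wet=-1]  = 15
Without intervention: Soil = Sprinkler - 1  [with Sprinkler=4]  = 3; Wet = min(Rain, Sprinkler) - 4  [with Rain=3, Sprinkler=4]  = -1; Growth = -Rain - 2·Soil - 4  [with Rain=3, Soil=3]  = -13; Humidity = -3·Growth + 5  [with Growth=-13]  = 44; Yield = |Humidity - Wet|  [with Humidity=44, Wet=-1]  = 45.
Change = 15 − 45 = -30.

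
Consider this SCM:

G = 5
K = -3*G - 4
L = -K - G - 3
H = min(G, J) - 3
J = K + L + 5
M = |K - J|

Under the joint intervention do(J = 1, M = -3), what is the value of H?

The joint intervention fixes J = 1, M = -3, removing each variable's own equation.
H = min(G, J) - 3  [with G=5, J=1]  = -2

-2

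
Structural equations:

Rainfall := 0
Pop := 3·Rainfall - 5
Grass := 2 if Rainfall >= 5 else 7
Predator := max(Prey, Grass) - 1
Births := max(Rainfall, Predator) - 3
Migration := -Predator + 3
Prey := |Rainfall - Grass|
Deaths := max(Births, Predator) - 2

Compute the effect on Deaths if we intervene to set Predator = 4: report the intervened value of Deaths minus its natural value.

Under do(Predator=4), the mechanism Predator := max(Prey, Grass) - 1 is discarded; Predator is fixed at 4.
Births = max(Rainfall, Predator) - 3  [with Rainfall=0, Predator=4]  = 1
Deaths = max(Births, Predator) - 2  [with Births=1, Predator=4]  = 2
Without intervention: Grass = 2 if Rainfall >= 5 else 7  [with Rainfall=0]  = 7; Prey = |Rainfall - Grass|  [with Rainfall=0, Grass=7]  = 7; Predator = max(Prey, Grass) - 1  [with Prey=7, Grass=7]  = 6; Births = max(Rainfall, Predator) - 3  [with Rainfall=0, Predator=6]  = 3; Deaths = max(Births, Predator) - 2  [with Births=3, Predator=6]  = 4.
Change = 2 − 4 = -2.

-2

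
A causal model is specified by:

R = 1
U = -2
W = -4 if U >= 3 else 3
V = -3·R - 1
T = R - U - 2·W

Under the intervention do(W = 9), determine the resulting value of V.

-4

The intervention breaks the incoming arrows to W: W = -4 if U >= 3 else 3 no longer applies, and W = 9.
V is not downstream of the intervention, so its value is determined by the original equations.
V = -3·R - 1  [with R=1]  = -4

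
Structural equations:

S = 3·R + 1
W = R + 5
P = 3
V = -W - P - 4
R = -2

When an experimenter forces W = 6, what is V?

do(W=6) replaces the equation W = R + 5 with the constant W = 6.
V = -W - P - 4  [with W=6, P=3]  = -13

-13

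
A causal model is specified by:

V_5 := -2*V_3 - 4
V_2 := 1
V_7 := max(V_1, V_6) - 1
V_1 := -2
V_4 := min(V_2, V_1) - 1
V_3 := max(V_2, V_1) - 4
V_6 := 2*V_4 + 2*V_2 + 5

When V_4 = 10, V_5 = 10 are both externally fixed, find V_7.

Under do(V_4 = 10, V_5 = 10), each intervened variable's structural equation is replaced by its fixed value.
V_6 = 2*V_4 + 2*V_2 + 5  [with V_4=10, V_2=1]  = 27
V_7 = max(V_1, V_6) - 1  [with V_1=-2, V_6=27]  = 26

26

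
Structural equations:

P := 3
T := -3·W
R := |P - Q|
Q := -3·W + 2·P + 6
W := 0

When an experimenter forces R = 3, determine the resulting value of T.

0

The intervention breaks the incoming arrows to R: R := |P - Q| no longer applies, and R = 3.
Since T is not a descendant of the intervened variable, it is unaffected.
T = -3·W  [with W=0]  = 0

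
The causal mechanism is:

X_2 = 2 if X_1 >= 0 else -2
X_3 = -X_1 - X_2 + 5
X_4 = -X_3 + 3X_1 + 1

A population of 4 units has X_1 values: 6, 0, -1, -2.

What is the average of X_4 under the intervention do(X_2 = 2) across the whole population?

1

The intervention sets X_2=2 in all 4 units regardless of X_1. Recomputing X_4 per unit gives 22, -2, -6, -10; average 1.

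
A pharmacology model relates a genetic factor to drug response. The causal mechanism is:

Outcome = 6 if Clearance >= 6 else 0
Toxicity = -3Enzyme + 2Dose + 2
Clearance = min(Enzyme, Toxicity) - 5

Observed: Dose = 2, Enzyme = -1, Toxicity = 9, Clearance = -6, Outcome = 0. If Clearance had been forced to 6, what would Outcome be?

Intervening sets Clearance = 6 and removes its equation (Clearance = min(Enzyme, Toxicity) - 5).
Outcome = 6 if Clearance >= 6 else 0  [with Clearance=6]  = 6

6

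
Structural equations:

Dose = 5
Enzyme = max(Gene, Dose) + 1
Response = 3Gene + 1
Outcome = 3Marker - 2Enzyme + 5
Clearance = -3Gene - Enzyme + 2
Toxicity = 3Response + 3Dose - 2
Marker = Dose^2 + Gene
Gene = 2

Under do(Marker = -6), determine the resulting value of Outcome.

do(Marker=-6) replaces the equation Marker = Dose^2 + Gene with the constant Marker = -6.
Enzyme = max(Gene, Dose) + 1  [with Gene=2, Dose=5]  = 6
Outcome = 3Marker - 2Enzyme + 5  [with Marker=-6, Enzyme=6]  = -25

-25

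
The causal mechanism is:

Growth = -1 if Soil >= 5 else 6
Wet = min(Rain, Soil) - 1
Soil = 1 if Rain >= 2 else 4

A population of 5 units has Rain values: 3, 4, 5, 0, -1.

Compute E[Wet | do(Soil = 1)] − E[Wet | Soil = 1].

-0.6

Under do(Soil=1), Soil's equation is replaced by Soil=1 for every unit. Per-unit Wet: 0, 0, 0, -1, -2. Mean = -0.6.
E[Wet|Soil=1] averages over only the 3 units with Soil=1 (Rain = 3, 4, 5): Wet = 0, 0, 0, mean 0.
Difference = -0.6 − 0 = -0.6.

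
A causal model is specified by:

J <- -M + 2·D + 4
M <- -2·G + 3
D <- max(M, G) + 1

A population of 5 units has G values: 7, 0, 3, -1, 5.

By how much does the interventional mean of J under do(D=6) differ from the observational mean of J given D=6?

The intervention sets D=6 in all 5 units regardless of G. Recomputing J per unit gives 27, 13, 19, 11, 23; average 18.6.
E[J|D=6] averages over only the 2 units with D=6 (G = -1, 5): J = 11, 23, mean 17.
Difference = 18.6 − 17 = 1.6.

1.6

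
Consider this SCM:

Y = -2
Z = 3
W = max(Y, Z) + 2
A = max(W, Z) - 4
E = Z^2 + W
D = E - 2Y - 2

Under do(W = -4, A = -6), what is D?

Setting W = -4, A = -6 by intervention discards those variables' equations.
E = Z^2 + W  [with Z=3, W=-4]  = 5
D = E - 2Y - 2  [with E=5, Y=-2]  = 7

7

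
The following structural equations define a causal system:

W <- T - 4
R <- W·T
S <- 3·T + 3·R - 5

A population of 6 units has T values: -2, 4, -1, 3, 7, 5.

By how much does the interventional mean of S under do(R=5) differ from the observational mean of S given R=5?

do(R=5) breaks R's dependence on T. With R=5 fixed, S across the units is 4, 22, 7, 19, 31, 25, mean 18.
E[S|R=5] averages over only the 2 units with R=5 (T = -1, 5): S = 7, 25, mean 16.
Difference = 18 − 16 = 2.

2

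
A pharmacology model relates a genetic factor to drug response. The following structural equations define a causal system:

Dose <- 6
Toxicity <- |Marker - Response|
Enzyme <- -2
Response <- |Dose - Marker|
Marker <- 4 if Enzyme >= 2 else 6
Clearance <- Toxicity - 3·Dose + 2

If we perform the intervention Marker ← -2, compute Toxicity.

do(Marker=-2) replaces the equation Marker <- 4 if Enzyme >= 2 else 6 with the constant Marker = -2.
Response = |Dose - Marker|  [with Dose=6, Marker=-2]  = 8
Toxicity = |Marker - Response|  [with Marker=-2, Response=8]  = 10

10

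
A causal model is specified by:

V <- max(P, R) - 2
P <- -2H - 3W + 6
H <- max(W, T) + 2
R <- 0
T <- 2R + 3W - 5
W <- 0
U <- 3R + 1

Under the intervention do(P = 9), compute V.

Under do(P=9), the mechanism P <- -2H - 3W + 6 is discarded; P is fixed at 9.
V = max(P, R) - 2  [with P=9, R=0]  = 7

7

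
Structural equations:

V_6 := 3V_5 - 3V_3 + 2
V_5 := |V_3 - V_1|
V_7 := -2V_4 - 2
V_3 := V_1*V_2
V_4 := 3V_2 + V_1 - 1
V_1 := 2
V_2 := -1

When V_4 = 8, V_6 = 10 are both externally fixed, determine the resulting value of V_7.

-18

Setting V_4 = 8, V_6 = 10 by intervention discards those variables' equations.
V_7 = -2V_4 - 2  [with V_4=8]  = -18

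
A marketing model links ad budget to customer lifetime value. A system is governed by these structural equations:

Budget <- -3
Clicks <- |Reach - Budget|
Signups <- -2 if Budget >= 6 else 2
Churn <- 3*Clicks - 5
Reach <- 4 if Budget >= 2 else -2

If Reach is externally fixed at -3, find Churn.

-5

do(Reach=-3) replaces the equation Reach <- 4 if Budget >= 2 else -2 with the constant Reach = -3.
Clicks = |Reach - Budget|  [with Reach=-3, Budget=-3]  = 0
Churn = 3*Clicks - 5  [with Clicks=0]  = -5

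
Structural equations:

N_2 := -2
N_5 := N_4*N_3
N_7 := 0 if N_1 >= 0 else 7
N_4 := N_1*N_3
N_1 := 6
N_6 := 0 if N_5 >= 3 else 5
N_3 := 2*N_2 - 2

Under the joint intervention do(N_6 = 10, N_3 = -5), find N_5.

150

Under do(N_6 = 10, N_3 = -5), each intervened variable's structural equation is replaced by its fixed value.
N_4 = N_1*N_3  [with N_1=6, N_3=-5]  = -30
N_5 = N_4*N_3  [with N_4=-30, N_3=-5]  = 150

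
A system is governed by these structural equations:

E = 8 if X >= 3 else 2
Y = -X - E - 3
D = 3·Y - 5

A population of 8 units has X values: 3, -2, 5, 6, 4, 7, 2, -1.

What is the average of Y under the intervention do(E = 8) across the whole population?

The intervention sets E=8 in all 8 units regardless of X. Recomputing Y per unit gives -14, -9, -16, -17, -15, -18, -13, -10; average -14.

-14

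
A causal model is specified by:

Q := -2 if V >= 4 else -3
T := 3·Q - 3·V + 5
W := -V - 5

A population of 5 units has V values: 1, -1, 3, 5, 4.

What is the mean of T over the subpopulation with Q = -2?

-14.5

Observing Q=-2 restricts to units where Q's equation naturally yields -2: V ∈ {5, 4}. In that subpopulation T = -16, -13, mean -14.5.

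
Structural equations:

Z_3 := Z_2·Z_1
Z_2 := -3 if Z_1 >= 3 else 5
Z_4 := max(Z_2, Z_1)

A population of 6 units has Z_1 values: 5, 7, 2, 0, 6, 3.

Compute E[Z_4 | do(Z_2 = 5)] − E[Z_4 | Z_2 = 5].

Every unit gets Z_2=5 under the intervention. Z_4 values become 5, 7, 5, 5, 6, 5; E[Z_4|do(Z_2=5)] = 5.5.
Observing Z_2=5 restricts to units where Z_2's equation naturally yields 5: Z_1 ∈ {2, 0}. In that subpopulation Z_4 = 5, 5, mean 5.
Difference = 5.5 − 5 = 0.5.

0.5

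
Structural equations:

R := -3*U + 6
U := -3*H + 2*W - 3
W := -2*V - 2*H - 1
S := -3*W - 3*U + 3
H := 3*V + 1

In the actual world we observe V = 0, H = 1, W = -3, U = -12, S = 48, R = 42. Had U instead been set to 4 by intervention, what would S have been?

Intervening sets U = 4 and removes its equation (U := -3*H + 2*W - 3).
H = 3*V + 1  [with V=0]  = 1
W = -2*V - 2*H - 1  [with V=0, H=1]  = -3
S = -3*W - 3*U + 3  [with W=-3, U=4]  = 0

0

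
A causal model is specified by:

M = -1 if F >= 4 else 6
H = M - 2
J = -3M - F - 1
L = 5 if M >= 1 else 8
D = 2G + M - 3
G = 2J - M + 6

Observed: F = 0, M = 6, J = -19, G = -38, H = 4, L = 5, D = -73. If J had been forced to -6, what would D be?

-21

The intervention breaks the incoming arrows to J: J = -3M - F - 1 no longer applies, and J = -6.
M = -1 if F >= 4 else 6  [with F=0]  = 6
G = 2J - M + 6  [with J=-6, M=6]  = -12
D = 2G + M - 3  [with G=-12, M=6]  = -21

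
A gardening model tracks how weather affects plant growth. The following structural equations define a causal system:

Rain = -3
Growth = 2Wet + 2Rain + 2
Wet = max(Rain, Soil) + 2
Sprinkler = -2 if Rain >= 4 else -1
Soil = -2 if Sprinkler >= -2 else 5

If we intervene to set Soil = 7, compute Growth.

14

do(Soil=7) replaces the equation Soil = -2 if Sprinkler >= -2 else 5 with the constant Soil = 7.
Wet = max(Rain, Soil) + 2  [with Rain=-3, Soil=7]  = 9
Growth = 2Wet + 2Rain + 2  [with Wet=9, Rain=-3]  = 14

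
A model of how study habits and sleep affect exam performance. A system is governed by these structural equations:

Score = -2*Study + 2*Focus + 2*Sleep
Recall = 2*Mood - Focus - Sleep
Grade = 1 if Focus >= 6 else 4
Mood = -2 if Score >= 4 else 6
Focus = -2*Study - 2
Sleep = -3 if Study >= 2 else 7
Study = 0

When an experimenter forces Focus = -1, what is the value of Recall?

-10

The intervention breaks the incoming arrows to Focus: Focus = -2*Study - 2 no longer applies, and Focus = -1.
Sleep = -3 if Study >= 2 else 7  [with Study=0]  = 7
Score = -2*Study + 2*Focus + 2*Sleep  [with Study=0, Focus=-1, Sleep=7]  = 12
Mood = -2 if Score >= 4 else 6  [with Score=12]  = -2
Recall = 2*Mood - Focus - Sleep  [with Mood=-2, Focus=-1, Sleep=7]  = -10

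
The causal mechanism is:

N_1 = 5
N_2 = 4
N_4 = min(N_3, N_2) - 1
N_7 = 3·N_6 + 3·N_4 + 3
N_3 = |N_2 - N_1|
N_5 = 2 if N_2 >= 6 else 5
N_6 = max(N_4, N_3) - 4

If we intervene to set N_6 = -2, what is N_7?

-3

Intervening sets N_6 = -2 and removes its equation (N_6 = max(N_4, N_3) - 4).
N_3 = |N_2 - N_1|  [with N_2=4, N_1=5]  = 1
N_4 = min(N_3, N_2) - 1  [with N_3=1, N_2=4]  = 0
N_7 = 3·N_6 + 3·N_4 + 3  [with N_6=-2, N_4=0]  = -3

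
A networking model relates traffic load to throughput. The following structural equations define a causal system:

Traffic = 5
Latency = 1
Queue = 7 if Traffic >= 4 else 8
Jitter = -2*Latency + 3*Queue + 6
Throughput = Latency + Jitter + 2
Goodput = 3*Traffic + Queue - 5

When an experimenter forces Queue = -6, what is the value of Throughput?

-11

do(Queue=-6) replaces the equation Queue = 7 if Traffic >= 4 else 8 with the constant Queue = -6.
Jitter = -2*Latency + 3*Queue + 6  [with Latency=1, Queue=-6]  = -14
Throughput = Latency + Jitter + 2  [with Latency=1, Jitter=-14]  = -11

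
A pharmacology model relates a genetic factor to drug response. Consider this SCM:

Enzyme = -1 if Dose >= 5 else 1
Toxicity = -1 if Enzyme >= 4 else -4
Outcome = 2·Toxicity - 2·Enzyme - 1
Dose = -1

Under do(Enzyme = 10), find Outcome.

Under do(Enzyme=10), the mechanism Enzyme = -1 if Dose >= 5 else 1 is discarded; Enzyme is fixed at 10.
Toxicity = -1 if Enzyme >= 4 else -4  [with Enzyme=10]  = -1
Outcome = 2·Toxicity - 2·Enzyme - 1  [with Toxicity=-1, Enzyme=10]  = -23

-23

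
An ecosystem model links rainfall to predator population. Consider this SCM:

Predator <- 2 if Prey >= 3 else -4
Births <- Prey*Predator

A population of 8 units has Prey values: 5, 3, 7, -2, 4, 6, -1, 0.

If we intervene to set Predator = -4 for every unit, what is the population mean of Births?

Every unit gets Predator=-4 under the intervention. Births values become -20, -12, -28, 8, -16, -24, 4, 0; E[Births|do(Predator=-4)] = -11.

-11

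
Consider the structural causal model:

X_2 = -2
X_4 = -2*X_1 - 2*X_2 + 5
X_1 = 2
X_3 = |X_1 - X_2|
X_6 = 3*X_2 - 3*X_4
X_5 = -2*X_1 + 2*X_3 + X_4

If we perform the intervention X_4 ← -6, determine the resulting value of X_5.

-2

Intervening sets X_4 = -6 and removes its equation (X_4 = -2*X_1 - 2*X_2 + 5).
X_3 = |X_1 - X_2|  [with X_1=2, X_2=-2]  = 4
X_5 = -2*X_1 + 2*X_3 + X_4  [with X_1=2, X_3=4, X_4=-6]  = -2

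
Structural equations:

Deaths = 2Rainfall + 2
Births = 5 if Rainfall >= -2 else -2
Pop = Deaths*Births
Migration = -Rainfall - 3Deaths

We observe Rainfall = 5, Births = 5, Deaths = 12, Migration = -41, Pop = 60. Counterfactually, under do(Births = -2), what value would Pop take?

-24

do(Births=-2) replaces the equation Births = 5 if Rainfall >= -2 else -2 with the constant Births = -2.
Deaths = 2Rainfall + 2  [with Rainfall=5]  = 12
Pop = Deaths*Births  [with Deaths=12, Births=-2]  = -24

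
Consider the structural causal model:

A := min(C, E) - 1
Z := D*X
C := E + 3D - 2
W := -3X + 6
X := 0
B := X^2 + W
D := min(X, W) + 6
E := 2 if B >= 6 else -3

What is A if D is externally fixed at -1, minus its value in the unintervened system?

-5

The intervention breaks the incoming arrows to D: D := min(X, W) + 6 no longer applies, and D = -1.
W = -3X + 6  [with X=0]  = 6
B = X^2 + W  [with X=0, W=6]  = 6
E = 2 if B >= 6 else -3  [with B=6]  = 2
C = E + 3D - 2  [with E=2, D=-1]  = -3
A = min(C, E) - 1  [with C=-3, E=2]  = -4
Without intervention: W = -3X + 6  [with X=0]  = 6; D = min(X, W) + 6  [with X=0, W=6]  = 6; B = X^2 + W  [with X=0, W=6]  = 6; E = 2 if B >= 6 else -3  [with B=6]  = 2; C = E + 3D - 2  [with E=2, D=6]  = 18; A = min(C, E) - 1  [with C=18, E=2]  = 1.
Change = -4 − 1 = -5.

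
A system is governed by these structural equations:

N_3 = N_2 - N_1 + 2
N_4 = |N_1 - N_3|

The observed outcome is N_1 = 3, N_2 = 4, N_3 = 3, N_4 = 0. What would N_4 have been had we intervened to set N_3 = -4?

7

The intervention breaks the incoming arrows to N_3: N_3 = N_2 - N_1 + 2 no longer applies, and N_3 = -4.
N_4 = |N_1 - N_3|  [with N_1=3, N_3=-4]  = 7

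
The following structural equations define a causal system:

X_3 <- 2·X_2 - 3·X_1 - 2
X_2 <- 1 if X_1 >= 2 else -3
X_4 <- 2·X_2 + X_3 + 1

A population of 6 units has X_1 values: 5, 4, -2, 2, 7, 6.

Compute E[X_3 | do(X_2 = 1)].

-11

The intervention sets X_2=1 in all 6 units regardless of X_1. Recomputing X_3 per unit gives -15, -12, 6, -6, -21, -18; average -11.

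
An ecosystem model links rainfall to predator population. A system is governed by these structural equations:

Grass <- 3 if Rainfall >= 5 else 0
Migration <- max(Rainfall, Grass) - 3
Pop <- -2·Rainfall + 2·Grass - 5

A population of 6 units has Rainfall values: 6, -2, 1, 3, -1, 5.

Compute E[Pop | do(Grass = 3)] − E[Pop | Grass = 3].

7

do(Grass=3) breaks Grass's dependence on Rainfall. With Grass=3 fixed, Pop across the units is -11, 5, -1, -5, 3, -9, mean -3.
Conditioning on Grass=3 selects the 2 unit(s) with Rainfall ∈ {6, 5}. Their Pop values: -11, -9. Mean = -10.
Difference = -3 − (-10) = 7.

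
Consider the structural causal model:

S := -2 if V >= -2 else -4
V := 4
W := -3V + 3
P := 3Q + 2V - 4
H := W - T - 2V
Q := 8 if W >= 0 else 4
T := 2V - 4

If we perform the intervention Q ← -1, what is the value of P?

1

Under do(Q=-1), the mechanism Q := 8 if W >= 0 else 4 is discarded; Q is fixed at -1.
P = 3Q + 2V - 4  [with Q=-1, V=4]  = 1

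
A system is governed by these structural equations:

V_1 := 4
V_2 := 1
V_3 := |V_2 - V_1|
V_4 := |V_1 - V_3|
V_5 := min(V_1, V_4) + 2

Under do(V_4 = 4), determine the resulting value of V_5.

6

Intervening sets V_4 = 4 and removes its equation (V_4 := |V_1 - V_3|).
V_5 = min(V_1, V_4) + 2  [with V_1=4, V_4=4]  = 6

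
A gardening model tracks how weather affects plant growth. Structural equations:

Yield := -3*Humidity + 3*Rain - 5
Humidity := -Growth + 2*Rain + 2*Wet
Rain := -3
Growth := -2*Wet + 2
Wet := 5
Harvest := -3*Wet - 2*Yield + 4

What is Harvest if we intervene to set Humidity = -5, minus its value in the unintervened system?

-102

Under do(Humidity=-5), the mechanism Humidity := -Growth + 2*Rain + 2*Wet is discarded; Humidity is fixed at -5.
Yield = -3*Humidity + 3*Rain - 5  [with Humidity=-5, Rain=-3]  = 1
Harvest = -3*Wet - 2*Yield + 4  [with Wet=5, Yield=1]  = -13
Without intervention: Growth = -2*Wet + 2  [with Wet=5]  = -8; Humidity = -Growth + 2*Rain + 2*Wet  [with Growth=-8, Rain=-3, Wet=5]  = 12; Yield = -3*Humidity + 3*Rain - 5  [with Humidity=12, Rain=-3]  = -50; Harvest = -3*Wet - 2*Yield + 4  [with Wet=5, Yield=-50]  = 89.
Change = -13 − 89 = -102.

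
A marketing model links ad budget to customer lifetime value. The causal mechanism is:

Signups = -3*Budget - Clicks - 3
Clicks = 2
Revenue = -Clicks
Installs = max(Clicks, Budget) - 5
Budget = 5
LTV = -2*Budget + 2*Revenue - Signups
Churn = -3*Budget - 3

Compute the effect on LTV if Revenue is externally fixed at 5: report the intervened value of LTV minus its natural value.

Intervening sets Revenue = 5 and removes its equation (Revenue = -Clicks).
Signups = -3*Budget - Clicks - 3  [with Budget=5, Clicks=2]  = -20
LTV = -2*Budget + 2*Revenue - Signups  [with Budget=5, Revenue=5, Signups=-20]  = 20
Without intervention: Signups = -3*Budget - Clicks - 3  [with Budget=5, Clicks=2]  = -20; Revenue = -Clicks  [with Clicks=2]  = -2; LTV = -2*Budget + 2*Revenue - Signups  [with Budget=5, Revenue=-2, Signups=-20]  = 6.
Change = 20 − 6 = 14.

14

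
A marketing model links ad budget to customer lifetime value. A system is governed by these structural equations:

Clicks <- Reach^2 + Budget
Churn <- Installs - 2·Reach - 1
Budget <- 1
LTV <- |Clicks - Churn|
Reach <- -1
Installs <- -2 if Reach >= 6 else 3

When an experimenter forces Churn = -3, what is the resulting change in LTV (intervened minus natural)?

The intervention breaks the incoming arrows to Churn: Churn <- Installs - 2·Reach - 1 no longer applies, and Churn = -3.
Clicks = Reach^2 + Budget  [with Reach=-1, Budget=1]  = 2
LTV = |Clicks - Churn|  [with Clicks=2, Churn=-3]  = 5
Without intervention: Clicks = Reach^2 + Budget  [with Reach=-1, Budget=1]  = 2; Installs = -2 if Reach >= 6 else 3  [with Reach=-1]  = 3; Churn = Installs - 2·Reach - 1  [with Installs=3, Reach=-1]  = 4; LTV = |Clicks - Churn|  [with Clicks=2, Churn=4]  = 2.
Change = 5 − 2 = 3.

3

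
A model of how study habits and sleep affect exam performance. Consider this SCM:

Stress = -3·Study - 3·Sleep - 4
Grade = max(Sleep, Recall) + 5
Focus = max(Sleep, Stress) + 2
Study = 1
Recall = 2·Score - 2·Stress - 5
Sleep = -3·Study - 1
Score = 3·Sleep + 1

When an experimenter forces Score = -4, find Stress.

do(Score=-4) replaces the equation Score = 3·Sleep + 1 with the constant Score = -4.
Stress is not downstream of the intervention, so its value is determined by the original equations.
Sleep = -3·Study - 1  [with Study=1]  = -4
Stress = -3·Study - 3·Sleep - 4  [with Study=1, Sleep=-4]  = 5

5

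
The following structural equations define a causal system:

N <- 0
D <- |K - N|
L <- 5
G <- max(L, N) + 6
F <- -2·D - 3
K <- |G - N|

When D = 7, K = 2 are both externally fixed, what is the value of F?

Setting D = 7, K = 2 by intervention discards those variables' equations.
F = -2·D - 3  [with D=7]  = -17

-17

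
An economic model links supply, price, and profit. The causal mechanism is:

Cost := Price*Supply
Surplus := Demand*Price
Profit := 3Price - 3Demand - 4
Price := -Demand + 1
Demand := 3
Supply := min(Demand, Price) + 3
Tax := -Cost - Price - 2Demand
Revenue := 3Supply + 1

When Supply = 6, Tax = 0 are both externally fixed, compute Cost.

Setting Supply = 6, Tax = 0 by intervention discards those variables' equations.
Price = -Demand + 1  [with Demand=3]  = -2
Cost = Price*Supply  [with Price=-2, Supply=6]  = -12

-12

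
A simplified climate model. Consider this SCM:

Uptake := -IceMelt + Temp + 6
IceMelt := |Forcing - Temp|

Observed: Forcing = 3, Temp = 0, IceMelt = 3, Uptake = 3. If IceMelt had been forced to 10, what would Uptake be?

-4

The intervention breaks the incoming arrows to IceMelt: IceMelt := |Forcing - Temp| no longer applies, and IceMelt = 10.
Uptake = -IceMelt + Temp + 6  [with IceMelt=10, Temp=0]  = -4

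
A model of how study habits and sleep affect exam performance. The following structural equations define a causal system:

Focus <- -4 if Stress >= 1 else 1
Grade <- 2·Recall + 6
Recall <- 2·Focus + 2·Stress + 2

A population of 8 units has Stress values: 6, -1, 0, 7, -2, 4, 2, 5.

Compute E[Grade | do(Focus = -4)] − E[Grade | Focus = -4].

-8.7

Every unit gets Focus=-4 under the intervention. Grade values become 18, -10, -6, 22, -14, 10, 2, 14; E[Grade|do(Focus=-4)] = 4.5.
Observing Focus=-4 restricts to units where Focus's equation naturally yields -4: Stress ∈ {6, 7, 4, 2, 5}. In that subpopulation Grade = 18, 22, 10, 2, 14, mean 13.2.
Difference = 4.5 − 13.2 = -8.7.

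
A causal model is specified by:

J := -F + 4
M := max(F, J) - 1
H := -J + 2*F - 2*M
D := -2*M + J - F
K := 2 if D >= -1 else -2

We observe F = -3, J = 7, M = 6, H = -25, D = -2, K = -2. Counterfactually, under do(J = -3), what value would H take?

5

Under do(J=-3), the mechanism J := -F + 4 is discarded; J is fixed at -3.
M = max(F, J) - 1  [with F=-3, J=-3]  = -4
H = -J + 2*F - 2*M  [with J=-3, F=-3, M=-4]  = 5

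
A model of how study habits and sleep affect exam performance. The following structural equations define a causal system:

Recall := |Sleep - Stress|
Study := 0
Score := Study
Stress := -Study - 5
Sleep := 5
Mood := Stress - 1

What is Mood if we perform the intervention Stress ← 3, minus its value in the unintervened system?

8

do(Stress=3) replaces the equation Stress := -Study - 5 with the constant Stress = 3.
Mood = Stress - 1  [with Stress=3]  = 2
Without intervention: Stress = -Study - 5  [with Study=0]  = -5; Mood = Stress - 1  [with Stress=-5]  = -6.
Change = 2 − (-6) = 8.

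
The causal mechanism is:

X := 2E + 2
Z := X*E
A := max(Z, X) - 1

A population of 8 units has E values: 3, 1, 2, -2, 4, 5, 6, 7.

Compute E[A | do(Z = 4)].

8.25

Every unit gets Z=4 under the intervention. A values become 7, 3, 5, 3, 9, 11, 13, 15; E[A|do(Z=4)] = 8.25.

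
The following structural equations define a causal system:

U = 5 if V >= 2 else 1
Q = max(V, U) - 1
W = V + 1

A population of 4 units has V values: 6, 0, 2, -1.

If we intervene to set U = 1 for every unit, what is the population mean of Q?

Every unit gets U=1 under the intervention. Q values become 5, 0, 1, 0; E[Q|do(U=1)] = 1.5.

1.5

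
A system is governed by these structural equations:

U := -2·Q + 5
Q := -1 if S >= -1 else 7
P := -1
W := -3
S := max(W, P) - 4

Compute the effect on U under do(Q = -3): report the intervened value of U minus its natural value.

Intervening sets Q = -3 and removes its equation (Q := -1 if S >= -1 else 7).
U = -2·Q + 5  [with Q=-3]  = 11
Without intervention: S = max(W, P) - 4  [with W=-3, P=-1]  = -5; Q = -1 if S >= -1 else 7  [with S=-5]  = 7; U = -2·Q + 5  [with Q=7]  = -9.
Change = 11 − (-9) = 20.

20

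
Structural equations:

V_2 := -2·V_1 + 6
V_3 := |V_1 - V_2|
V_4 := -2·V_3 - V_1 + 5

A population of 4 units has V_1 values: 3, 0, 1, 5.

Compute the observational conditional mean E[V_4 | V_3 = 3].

-3

Conditioning on V_3=3 selects the 2 unit(s) with V_1 ∈ {3, 1}. Their V_4 values: -4, -2. Mean = -3.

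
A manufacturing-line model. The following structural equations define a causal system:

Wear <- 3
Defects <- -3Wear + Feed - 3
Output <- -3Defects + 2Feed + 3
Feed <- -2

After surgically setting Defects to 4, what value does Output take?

-13

The intervention breaks the incoming arrows to Defects: Defects <- -3Wear + Feed - 3 no longer applies, and Defects = 4.
Output = -3Defects + 2Feed + 3  [with Defects=4, Feed=-2]  = -13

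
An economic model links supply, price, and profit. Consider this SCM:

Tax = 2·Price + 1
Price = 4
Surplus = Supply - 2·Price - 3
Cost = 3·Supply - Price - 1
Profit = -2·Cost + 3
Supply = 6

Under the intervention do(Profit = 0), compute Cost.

do(Profit=0) replaces the equation Profit = -2·Cost + 3 with the constant Profit = 0.
Cost is not downstream of the intervention, so its value is determined by the original equations.
Cost = 3·Supply - Price - 1  [with Supply=6, Price=4]  = 13

13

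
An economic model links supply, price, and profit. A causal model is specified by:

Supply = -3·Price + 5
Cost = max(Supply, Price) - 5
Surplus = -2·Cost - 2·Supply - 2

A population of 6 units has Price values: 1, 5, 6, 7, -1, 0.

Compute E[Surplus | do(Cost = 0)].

do(Cost=0) breaks Cost's dependence on Price. With Cost=0 fixed, Surplus across the units is -6, 18, 24, 30, -18, -12, mean 6.

6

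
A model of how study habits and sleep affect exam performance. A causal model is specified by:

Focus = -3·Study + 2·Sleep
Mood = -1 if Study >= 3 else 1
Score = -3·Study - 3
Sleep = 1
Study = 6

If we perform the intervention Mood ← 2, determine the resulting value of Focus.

do(Mood=2) replaces the equation Mood = -1 if Study >= 3 else 1 with the constant Mood = 2.
Focus is not downstream of the intervention, so its value is determined by the original equations.
Focus = -3·Study + 2·Sleep  [with Study=6, Sleep=1]  = -16

-16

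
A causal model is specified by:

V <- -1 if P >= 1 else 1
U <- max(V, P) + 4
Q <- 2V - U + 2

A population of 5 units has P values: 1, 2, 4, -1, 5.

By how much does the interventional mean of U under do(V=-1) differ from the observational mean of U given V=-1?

-0.8

The intervention sets V=-1 in all 5 units regardless of P. Recomputing U per unit gives 5, 6, 8, 3, 9; average 6.2.
Conditioning on V=-1 selects the 4 unit(s) with P ∈ {1, 2, 4, 5}. Their U values: 5, 6, 8, 9. Mean = 7.
Difference = 6.2 − 7 = -0.8.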